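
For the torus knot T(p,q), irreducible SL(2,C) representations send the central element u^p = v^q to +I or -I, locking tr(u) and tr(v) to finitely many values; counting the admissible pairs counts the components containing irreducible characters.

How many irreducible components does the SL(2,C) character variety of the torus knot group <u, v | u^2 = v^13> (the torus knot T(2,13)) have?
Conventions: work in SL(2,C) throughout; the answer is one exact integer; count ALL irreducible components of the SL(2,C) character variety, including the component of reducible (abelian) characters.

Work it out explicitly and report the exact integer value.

Gamma = < u, v | u^2 = v^13 > (torus knot T(2,13)); the central element u^2 = v^13 acts as +I or -I in any irreducible SL(2,C) representation.
This locks tr(u) to 2*cos(pi*alpha/2), alpha in 1..1, and tr(v) to 2*cos(pi*beta/13), beta in 1..12, on each component of irreducible characters.
u^2 = (-1)^alpha I and v^13 = (-1)^beta I must agree, so alpha and beta have equal parity.
Enumerate parity-matched pairs: 1*6 odd-odd plus 0*6 even-even gives 6.
Total: 6 irreducible-character components + 1 reducible (abelian) component = 7.

7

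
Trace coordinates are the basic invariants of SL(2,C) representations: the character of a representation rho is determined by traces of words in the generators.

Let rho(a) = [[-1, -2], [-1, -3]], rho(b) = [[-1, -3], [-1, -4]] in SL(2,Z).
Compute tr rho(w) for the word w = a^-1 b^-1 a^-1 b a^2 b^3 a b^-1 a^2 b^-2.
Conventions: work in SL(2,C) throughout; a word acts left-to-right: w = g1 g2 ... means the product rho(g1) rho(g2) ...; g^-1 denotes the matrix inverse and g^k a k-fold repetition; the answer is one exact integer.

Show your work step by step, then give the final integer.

rho(a^-1) = [[-3, 2], [1, -1]]
... * rho(b^-1) = [[-4, 3], [1, -1]]  ->  [[14, -11], [-5, 4]]
... * rho(a^-1) = [[-3, 2], [1, -1]]  ->  [[-53, 39], [19, -14]]
... * rho(b) = [[-1, -3], [-1, -4]]  ->  [[14, 3], [-5, -1]]
... * rho(a) = [[-1, -2], [-1, -3]]  ->  [[-17, -37], [6, 13]]
... * rho(a) = [[-1, -2], [-1, -3]]  ->  [[54, 145], [-19, -51]]
... * rho(b) = [[-1, -3], [-1, -4]]  ->  [[-199, -742], [70, 261]]
... * rho(b) = [[-1, -3], [-1, -4]]  ->  [[941, 3565], [-331, -1254]]
... * rho(b) = [[-1, -3], [-1, -4]]  ->  [[-4506, -17083], [1585, 6009]]
... * rho(a) = [[-1, -2], [-1, -3]]  ->  [[21589, 60261], [-7594, -21197]]
... * rho(b^-1) = [[-4, 3], [1, -1]]  ->  [[-26095, 4506], [9179, -1585]]
... * rho(a) = [[-1, -2], [-1, -3]]  ->  [[21589, 38672], [-7594, -13603]]
... * rho(a) = [[-1, -2], [-1, -3]]  ->  [[-60261, -159194], [21197, 55997]]
... * rho(b^-1) = [[-4, 3], [1, -1]]  ->  [[81850, -21589], [-28791, 7594]]
... * rho(b^-1) = [[-4, 3], [1, -1]]  ->  [[-348989, 267139], [122758, -93967]]
tr = -348989 + -93967 = -442956

-442956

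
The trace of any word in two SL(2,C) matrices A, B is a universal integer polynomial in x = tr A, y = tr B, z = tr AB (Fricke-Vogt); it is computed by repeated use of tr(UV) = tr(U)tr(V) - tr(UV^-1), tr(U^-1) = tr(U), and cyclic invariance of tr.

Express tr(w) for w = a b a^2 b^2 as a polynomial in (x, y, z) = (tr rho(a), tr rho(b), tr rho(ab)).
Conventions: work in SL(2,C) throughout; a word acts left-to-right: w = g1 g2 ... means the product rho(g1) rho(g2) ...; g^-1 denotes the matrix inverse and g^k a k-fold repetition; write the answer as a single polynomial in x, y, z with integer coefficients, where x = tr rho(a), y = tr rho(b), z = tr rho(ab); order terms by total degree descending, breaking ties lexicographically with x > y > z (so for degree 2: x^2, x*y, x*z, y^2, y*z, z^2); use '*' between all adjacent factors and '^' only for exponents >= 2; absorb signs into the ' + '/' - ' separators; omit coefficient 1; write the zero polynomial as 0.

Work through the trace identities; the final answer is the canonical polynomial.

next, tr(b a b a) = tr(a b) * tr(a b) - tr(1)   [split at repeated a] = z^2 - 2
tr(b a b) = tr(b) * tr(a b) - tr(a) = y*z - x
and tr(a b a^2 b) = tr(a) * tr(b a b a) - tr(b a b) = x*z^2 - y*z - x
next, tr(a b a) = tr(a) * tr(b a) - tr(b) = x*z - y
tr(a b a^2) = tr(a) * tr(a b a) - tr(a b) = x^2*z - x*y - z
and tr(a b a^2 b^2) = tr(b) * tr(a b a^2 b) - tr(a b a^2) = x*y*z^2 - x^2*z - y^2*z + z

x*y*z^2 - x^2*z - y^2*z + z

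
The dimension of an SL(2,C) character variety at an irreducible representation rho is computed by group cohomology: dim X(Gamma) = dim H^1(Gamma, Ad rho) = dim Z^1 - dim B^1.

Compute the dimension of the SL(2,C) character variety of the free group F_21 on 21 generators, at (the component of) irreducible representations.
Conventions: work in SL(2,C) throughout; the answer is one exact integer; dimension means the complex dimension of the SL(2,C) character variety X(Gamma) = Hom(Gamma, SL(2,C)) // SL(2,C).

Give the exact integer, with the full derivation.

60

Here Gamma is free of rank 21 — no relator constrains a cocycle.
Z^1(Gamma, Ad rho) = (sl_2)^21: a cocycle is a free choice of one sl_2 vector per generator, so dim Z^1 = 3*21 = 63.
At an irreducible rho the centralizer of the image in sl_2 is 0, so the coboundary map sl_2 -> Z^1 is injective: dim B^1 = 3.
Therefore dim X = 63 - 3 = 60.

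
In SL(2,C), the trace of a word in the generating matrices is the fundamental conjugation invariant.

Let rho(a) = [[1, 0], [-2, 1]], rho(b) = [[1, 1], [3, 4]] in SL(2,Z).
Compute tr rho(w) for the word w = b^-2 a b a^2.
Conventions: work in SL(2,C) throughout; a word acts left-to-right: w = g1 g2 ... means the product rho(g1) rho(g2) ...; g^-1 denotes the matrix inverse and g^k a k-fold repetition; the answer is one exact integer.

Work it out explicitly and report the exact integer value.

rho(b^-1) = [[4, -1], [-3, 1]]
... * rho(b^-1) = [[4, -1], [-3, 1]]  ->  [[19, -5], [-15, 4]]
... * rho(a) = [[1, 0], [-2, 1]]  ->  [[29, -5], [-23, 4]]
... * rho(b) = [[1, 1], [3, 4]]  ->  [[14, 9], [-11, -7]]
... * rho(a) = [[1, 0], [-2, 1]]  ->  [[-4, 9], [3, -7]]
... * rho(a) = [[1, 0], [-2, 1]]  ->  [[-22, 9], [17, -7]]
tr = -22 + -7 = -29

-29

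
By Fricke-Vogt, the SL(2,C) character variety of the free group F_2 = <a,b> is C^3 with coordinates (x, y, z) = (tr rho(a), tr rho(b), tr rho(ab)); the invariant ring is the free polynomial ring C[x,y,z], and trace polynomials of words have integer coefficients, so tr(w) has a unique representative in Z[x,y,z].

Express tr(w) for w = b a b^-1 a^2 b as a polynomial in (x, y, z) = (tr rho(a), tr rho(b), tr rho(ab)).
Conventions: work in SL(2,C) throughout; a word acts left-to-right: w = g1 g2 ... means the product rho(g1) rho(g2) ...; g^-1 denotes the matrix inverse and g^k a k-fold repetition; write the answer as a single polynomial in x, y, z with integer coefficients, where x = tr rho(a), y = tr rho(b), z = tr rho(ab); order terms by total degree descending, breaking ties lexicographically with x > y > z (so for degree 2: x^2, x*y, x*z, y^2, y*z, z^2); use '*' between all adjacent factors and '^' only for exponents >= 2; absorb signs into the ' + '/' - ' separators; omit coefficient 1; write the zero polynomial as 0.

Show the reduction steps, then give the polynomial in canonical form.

x^2*y^2*z - x^3*y - x*y^3 - x*y*z^2 + x^2*z + 3*x*y - z

trace(b^2 a) = trace(b) * trace(a b) - trace(a) = y*z - x
trace(b^2) = trace(b) * trace(b) - trace(1) = y^2 - 2
trace(a b^2 a) = trace(a) * trace(b^2 a) - trace(b^2) = x*y*z - x^2 - y^2 + 2
trace(a^2 b^2 a) = trace(a) * trace(a b^2 a) - trace(a b^2) = x^2*y*z - x^3 - x*y^2 - y*z + 3*x
trace(a b a b) = trace(b a) * trace(b a) - trace(1)   [split at repeated b] = z^2 - 2
trace(a b a) = trace(a) * trace(b a) - trace(b) = x*z - y
trace(b^2 a b a) = trace(b) * trace(a b a b) - trace(a b a) = y*z^2 - x*z - y
trace(b^2 a b) = trace(b) * trace(b a b) - trace(b a) = y^2*z - x*y - z
trace(a^2 b^2 a b) = trace(a) * trace(b^2 a b a) - trace(b^2 a b) = x*y*z^2 - x^2*z - y^2*z + z
trace(b a b^-1 a^2 b) = trace(a^2 b^2 a) * trace(b) - trace(a^2 b^2 a b) = x^2*y^2*z - x^3*y - x*y^3 - x*y*z^2 + x^2*z + 3*x*y - z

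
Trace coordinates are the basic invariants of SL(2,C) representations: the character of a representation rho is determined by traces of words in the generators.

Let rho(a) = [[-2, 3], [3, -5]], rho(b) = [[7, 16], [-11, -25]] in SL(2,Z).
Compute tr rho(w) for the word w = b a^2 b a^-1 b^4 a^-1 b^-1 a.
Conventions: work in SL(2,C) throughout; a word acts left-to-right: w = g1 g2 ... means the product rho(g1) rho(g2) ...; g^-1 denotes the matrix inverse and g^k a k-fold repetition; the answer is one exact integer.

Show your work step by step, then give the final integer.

-707778918

rho(b) = [[7, 16], [-11, -25]]
... * rho(a) = [[-2, 3], [3, -5]]  ->  [[34, -59], [-53, 92]]
... * rho(a) = [[-2, 3], [3, -5]]  ->  [[-245, 397], [382, -619]]
... * rho(b) = [[7, 16], [-11, -25]]  ->  [[-6082, -13845], [9483, 21587]]
... * rho(a^-1) = [[-5, -3], [-3, -2]]  ->  [[71945, 45936], [-112176, -71623]]
... * rho(b) = [[7, 16], [-11, -25]]  ->  [[-1681, 2720], [2621, -4241]]
... * rho(b) = [[7, 16], [-11, -25]]  ->  [[-41687, -94896], [64998, 147961]]
... * rho(b) = [[7, 16], [-11, -25]]  ->  [[752047, 1705408], [-1172585, -2659057]]
... * rho(b) = [[7, 16], [-11, -25]]  ->  [[-13495159, -30602448], [21041532, 47715065]]
... * rho(a^-1) = [[-5, -3], [-3, -2]]  ->  [[159283139, 101690373], [-248352855, -158554726]]
... * rho(b^-1) = [[-25, -16], [11, 7]]  ->  [[-2863484372, -1836697613], [4464719389, 2863762598]]
... * rho(a) = [[-2, 3], [3, -5]]  ->  [[216875905, 593034949], [-338150984, -924654823]]
tr = 216875905 + -924654823 = -707778918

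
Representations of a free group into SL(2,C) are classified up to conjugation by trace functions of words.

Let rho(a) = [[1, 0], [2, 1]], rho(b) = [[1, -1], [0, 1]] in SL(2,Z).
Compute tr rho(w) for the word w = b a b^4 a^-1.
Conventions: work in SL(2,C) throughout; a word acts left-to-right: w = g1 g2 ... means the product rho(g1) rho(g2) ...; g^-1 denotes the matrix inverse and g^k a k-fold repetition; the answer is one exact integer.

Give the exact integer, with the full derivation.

rho(b) = [[1, -1], [0, 1]]
... * rho(a) = [[1, 0], [2, 1]]  ->  [[-1, -1], [2, 1]]
... * rho(b) = [[1, -1], [0, 1]]  ->  [[-1, 0], [2, -1]]
... * rho(b) = [[1, -1], [0, 1]]  ->  [[-1, 1], [2, -3]]
... * rho(b) = [[1, -1], [0, 1]]  ->  [[-1, 2], [2, -5]]
... * rho(b) = [[1, -1], [0, 1]]  ->  [[-1, 3], [2, -7]]
... * rho(a^-1) = [[1, 0], [-2, 1]]  ->  [[-7, 3], [16, -7]]
tr = -7 + -7 = -14

-14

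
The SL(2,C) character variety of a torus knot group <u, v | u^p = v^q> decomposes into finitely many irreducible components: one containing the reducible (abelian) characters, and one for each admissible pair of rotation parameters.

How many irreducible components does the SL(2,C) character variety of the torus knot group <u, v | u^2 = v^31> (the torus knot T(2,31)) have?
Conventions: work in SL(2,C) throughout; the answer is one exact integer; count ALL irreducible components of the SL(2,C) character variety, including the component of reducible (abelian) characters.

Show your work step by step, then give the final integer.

16

Gamma = < u, v | u^2 = v^31 > (torus knot T(2,31)); the central element u^2 = v^31 acts as +I or -I in any irreducible SL(2,C) representation.
So on each irreducible component the traces are pinned: tr(u) = 2*cos(pi*alpha/2) with 1 <= alpha <= 1, tr(v) = 2*cos(pi*beta/31) with 1 <= beta <= 30.
Consistency of u^2 = (-1)^alpha I with v^31 = (-1)^beta I forces alpha = beta (mod 2).
Counting: 1 odd alphas x 15 odd betas + 0 even alphas x 15 even betas = 15 + 0 = 15.
components with irreducible characters: 15; plus the single component of reducible (abelian) characters: total 16.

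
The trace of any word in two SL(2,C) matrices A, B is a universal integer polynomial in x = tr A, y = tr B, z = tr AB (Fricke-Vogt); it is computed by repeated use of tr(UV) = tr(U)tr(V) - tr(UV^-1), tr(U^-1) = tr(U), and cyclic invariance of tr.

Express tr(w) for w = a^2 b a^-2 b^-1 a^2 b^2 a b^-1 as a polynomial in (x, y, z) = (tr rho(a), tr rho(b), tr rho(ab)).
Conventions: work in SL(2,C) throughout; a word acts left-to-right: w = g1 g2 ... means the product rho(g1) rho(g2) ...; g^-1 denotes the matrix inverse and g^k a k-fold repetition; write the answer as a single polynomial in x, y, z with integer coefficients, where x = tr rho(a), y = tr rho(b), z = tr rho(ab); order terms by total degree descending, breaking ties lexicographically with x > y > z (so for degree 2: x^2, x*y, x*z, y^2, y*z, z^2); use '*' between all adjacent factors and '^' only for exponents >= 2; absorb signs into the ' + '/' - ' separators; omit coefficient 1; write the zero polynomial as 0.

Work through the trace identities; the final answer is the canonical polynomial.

tr(a b a) = tr(a) * tr(b a) - tr(b) = x*z - y
tr(a b a^2) = tr(a) * tr(a b a) - tr(a b) = x^2*z - x*y - z
tr(a^4 b) = tr(a) * tr(a b a^2) - tr(a b a) = x^3*z - x^2*y - 2*x*z + y
tr(a^2) = tr(a) * tr(a) - tr(1) = x^2 - 2
tr(a^3) = tr(a) * tr(a^2) - tr(a) = x^3 - 3*x
tr(a^4) = tr(a) * tr(a^3) - tr(a^2) = x^4 - 4*x^2 + 2
tr(a b^2 a^3) = tr(b) * tr(a^4 b) - tr(a^4) = x^3*y*z - x^4 - x^2*y^2 - 2*x*y*z + 4*x^2 + y^2 - 2
tr(b^2 a) = tr(b) * tr(a b) - tr(a) = y*z - x
tr(b^2) = tr(b) * tr(b) - tr(1) = y^2 - 2
tr(b^2 a^2) = tr(a) * tr(b^2 a) - tr(b^2) = x*y*z - x^2 - y^2 + 2
tr(a b^2 a^2) = tr(a) * tr(b^2 a^2) - tr(b^2 a) = x^2*y*z - x^3 - x*y^2 - y*z + 3*x
tr(a^4 b^2 a) = tr(a) * tr(a b^2 a^3) - tr(a b^2 a^2) = x^4*y*z - x^5 - x^3*y^2 - 3*x^2*y*z + 5*x^3 + 2*x*y^2 + y*z - 5*x
tr(a b a b) = tr(b a) * tr(b a) - tr(1)   [split at repeated b] = z^2 - 2
tr(b^2 a b a) = tr(b) * tr(a b a b) - tr(a b a) = y*z^2 - x*z - y
tr(b^2 a b) = tr(b) * tr(b a b) - tr(b a) = y^2*z - x*y - z
tr(b^2 a b a^2) = tr(a) * tr(b^2 a b a) - tr(b^2 a b) = x*y*z^2 - x^2*z - y^2*z + z
tr(b^2 a b a^3) = tr(a) * tr(b^2 a b a^2) - tr(b^2 a b a) = x^2*y*z^2 - x^3*z - x*y^2*z - y*z^2 + 2*x*z + y
tr(a^4 b^2 a b) = tr(a) * tr(b^2 a b a^3) - tr(b^2 a b a^2) = x^3*y*z^2 - x^4*z - x^2*y^2*z - 2*x*y*z^2 + 3*x^2*z + y^2*z + x*y - z
tr(a^2 b^2 a b^-1 a^2) = tr(a^4 b^2 a) * tr(b) - tr(a^4 b^2 a b) = x^4*y^2*z - x^5*y - x^3*y^3 - x^3*y*z^2 + x^4*z - 2*x^2*y^2*z + 5*x^3*y + 2*x*y^3 + 2*x*y*z^2 - 3*x^2*z - 6*x*y + z
tr(b a^2 b^2) = tr(b) * tr(b a^2 b) - tr(b a^2) = x*y^2*z - x^2*y - y^3 - x*z + 3*y
tr(b a^2 b^2 a^2) = tr(a) * tr(b a^2 b^2 a) - tr(b a^2 b^2) = x^2*y*z^2 - x^3*z - 2*x*y^2*z + x^2*y + y^3 + 2*x*z - 3*y
tr(a b^2 a^3 b a) = tr(a) * tr(b a^2 b^2 a^2) - tr(b a^2 b^2 a) = x^3*y*z^2 - x^4*z - 2*x^2*y^2*z + x^3*y + x*y^3 - x*y*z^2 + 3*x^2*z + y^2*z - 3*x*y - z
tr(b a b^2 a^2) = tr(a) * tr(b a b^2 a) - tr(b a b^2) = x*y*z^2 - x^2*z - y^2*z + z
tr(a b^2 a^3 b) = tr(a) * tr(b a b^2 a^2) - tr(b a b^2 a) = x^2*y*z^2 - x^3*z - x*y^2*z - y*z^2 + 2*x*z + y
tr(a^2 b^2 a^3 b a) = tr(a) * tr(a b^2 a^3 b a) - tr(a b^2 a^3 b) = x^4*y*z^2 - x^5*z - 2*x^3*y^2*z + x^4*y + x^2*y^3 - 2*x^2*y*z^2 + 4*x^3*z + 2*x*y^2*z - 3*x^2*y + y*z^2 - 3*x*z - y
tr(a b a b a b) = tr(b a b a) * tr(b a) - tr(a b)   [split at repeated b] = z^3 - 3*z
tr(a b a b a) = tr(a) * tr(b a b a) - tr(b a b) = x*z^2 - y*z - x
tr(b^2 a b a b a) = tr(b) * tr(a b a b a b) - tr(a b a b a) = y*z^3 - x*z^2 - 2*y*z + x
tr(b^2 a b a b) = tr(b) * tr(b a b a b) - tr(b a b a) = y^2*z^2 - x*y*z - y^2 - z^2 + 2
tr(b a b a^2 b^2 a) = tr(a) * tr(b^2 a b a b a) - tr(b^2 a b a b) = x*y*z^3 - x^2*z^2 - y^2*z^2 - x*y*z + x^2 + y^2 + z^2 - 2
tr(b a b a^2 b^2) = tr(b) * tr(a b a^2 b^2) - tr(a b a^2 b) = x*y^2*z^2 - x^2*y*z - y^3*z - x*z^2 + 2*y*z + x
tr(a b a b a^2 b^2 a) = tr(a) * tr(b a b a^2 b^2 a) - tr(b a b a^2 b^2) = x^2*y*z^3 - x^3*z^2 - 2*x*y^2*z^2 + y^3*z + x^3 + x*y^2 + 2*x*z^2 - 2*y*z - 3*x
tr(a^2 b^2 a^3 b a b) = tr(a) * tr(a b a b a^2 b^2 a) - tr(a b a b a^2 b^2) = x^3*y*z^3 - x^4*z^2 - 2*x^2*y^2*z^2 + x*y^3*z - x*y*z^3 + x^4 + x^2*y^2 + 3*x^2*z^2 + y^2*z^2 - x*y*z - 4*x^2 - y^2 - z^2 + 2
tr(a^2 b a b^-1 a^2 b^2 a) = tr(a^2 b^2 a^3 b a) * tr(b) - tr(a^2 b^2 a^3 b a b) = x^4*y^2*z^2 - x^5*y*z - 2*x^3*y^3*z - x^3*y*z^3 + x^4*y^2 + x^4*z^2 + x^2*y^4 + 4*x^3*y*z + x*y^3*z + x*y*z^3 - x^4 - 4*x^2*y^2 - 3*x^2*z^2 - 2*x*y*z + 4*x^2 + z^2 - 2
tr(b a b a^2 b a) = tr(a) * tr(b a b a b a) - tr(b a b a b) = x*z^3 - y*z^2 - 2*x*z + y
tr(a b a^2 b a^2 b) = tr(a) * tr(b a b a^2 b a) - tr(b a b a^2 b) = x^2*z^3 - 2*x*y*z^2 - x^2*z + y^2*z + x*y - z
tr(b a^2 b a^2) = tr(a) * tr(b a^2 b a) - tr(b a^2 b) = x^2*z^2 - 2*x*y*z + y^2 - 2
tr(a b a^2 b a^2) = tr(a) * tr(b a^2 b a^2) - tr(b a^2 b a) = x^3*z^2 - 2*x^2*y*z + x*y^2 - x*z^2 + y*z - x
tr(a b^2 a b a^2 b a) = tr(b) * tr(a b a^2 b a^2 b) - tr(a b a^2 b a^2) = x^2*y*z^3 - x^3*z^2 - 2*x*y^2*z^2 + x^2*y*z + y^3*z + x*z^2 - 2*y*z + x
tr(b a b^2 a b) = tr(b) * tr(a b^2 a b) - tr(a b^2 a) = y^2*z^2 - 2*x*y*z + x^2 - 2
tr(a b^2 a b a^2 b) = tr(a) * tr(b a b^2 a b a) - tr(b a b^2 a b) = x*y*z^3 - x^2*z^2 - y^2*z^2 + 2
tr(a^2 b^2 a b a^2 b a) = tr(a) * tr(a b^2 a b a^2 b a) - tr(a b^2 a b a^2 b) = x^3*y*z^3 - x^4*z^2 - 2*x^2*y^2*z^2 + x^3*y*z + x*y^3*z - x*y*z^3 + 2*x^2*z^2 + y^2*z^2 - 2*x*y*z + x^2 - 2
tr(b a b a b a b a) = tr(b a b a b a) * tr(b a) - tr(a b a b)   [split at repeated b] = z^4 - 4*z^2 + 2
tr(a b a^2 b a b a b) = tr(a) * tr(b a b a b a b a) - tr(b a b a b a b) = x*z^4 - y*z^3 - 3*x*z^2 + 2*y*z + x
tr(b^2 a b a^2 b a b a) = tr(b) * tr(a b a^2 b a b a b) - tr(a b a^2 b a b a) = x*y*z^4 - x^2*z^3 - y^2*z^3 - x*y*z^2 + x^2*z + y^2*z + z
tr(b^2 a b a^2 b a b) = tr(b) * tr(b a b a^2 b a b) - tr(b a b a^2 b a) = x*y^2*z^3 - x^2*y*z^2 - y^3*z^2 - x*z^3 + y*z^2 + 2*x*z + y
tr(a^2 b^2 a b a^2 b a b) = tr(a) * tr(b^2 a b a^2 b a b a) - tr(b^2 a b a^2 b a b) = x^2*y*z^4 - x^3*z^3 - 2*x*y^2*z^3 + y^3*z^2 + x^3*z + x*y^2*z + x*z^3 - y*z^2 - x*z - y
tr(a^2 b a b^-1 a^2 b^2 a b) = tr(a^2 b^2 a b a^2 b a) * tr(b) - tr(a^2 b^2 a b a^2 b a b) = x^3*y^2*z^3 - x^4*y*z^2 - 2*x^2*y^3*z^2 - x^2*y*z^4 + x^3*y^2*z + x^3*z^3 + x*y^4*z + x*y^2*z^3 + 2*x^2*y*z^2 - x^3*z - 3*x*y^2*z - x*z^3 + x^2*y + y*z^2 + x*z - y
tr(b^-1 a^2 b^2 a b^-1 a^2 b a) = tr(a^2 b a b^-1 a^2 b^2 a) * tr(b) - tr(a^2 b a b^-1 a^2 b^2 a b) = x^4*y^3*z^2 - x^5*y^2*z - 2*x^3*y^4*z - 2*x^3*y^2*z^3 + x^4*y^3 + 2*x^4*y*z^2 + x^2*y^5 + 2*x^2*y^3*z^2 + x^2*y*z^4 + 3*x^3*y^2*z - x^3*z^3 - x^4*y - 4*x^2*y^3 - 5*x^2*y*z^2 + x^3*z + x*y^2*z + x*z^3 + 3*x^2*y - x*z - y
tr(b^-1 a^2 b^2 a b^-1 a^2 b a^-1) = tr(b^-1 a^2 b^2 a b^-1 a^2 b) * tr(a) - tr(b^-1 a^2 b^2 a b^-1 a^2 b a) = -x^4*y^3*z^2 + 2*x^5*y^2*z + 2*x^3*y^4*z + 2*x^3*y^2*z^3 - x^6*y - 2*x^4*y^3 - 3*x^4*y*z^2 - x^2*y^5 - 2*x^2*y^3*z^2 - x^2*y*z^4 + x^5*z - 5*x^3*y^2*z + x^3*z^3 + 6*x^4*y + 6*x^2*y^3 + 7*x^2*y*z^2 - 4*x^3*z - x*y^2*z - x*z^3 - 9*x^2*y + 2*x*z + y
tr(a^2 b a^-2 b^-1 a^2 b^2 a b^-1) = tr(b^-1 a^2 b^2 a b^-1 a^2 b a^-1) * tr(a) - tr(b^-1 a^2 b^2 a b^-1 a^2 b) = -x^5*y^3*z^2 + 2*x^6*y^2*z + 2*x^4*y^4*z + 2*x^4*y^2*z^3 - x^7*y - 2*x^5*y^3 - 3*x^5*y*z^2 - x^3*y^5 - 2*x^3*y^3*z^2 - x^3*y*z^4 + x^6*z - 6*x^4*y^2*z + x^4*z^3 + 7*x^5*y + 7*x^3*y^3 + 8*x^3*y*z^2 - 5*x^4*z + x^2*y^2*z - x^2*z^3 - 14*x^3*y - 2*x*y^3 - 2*x*y*z^2 + 5*x^2*z + 7*x*y - z

-x^5*y^3*z^2 + 2*x^6*y^2*z + 2*x^4*y^4*z + 2*x^4*y^2*z^3 - x^7*y - 2*x^5*y^3 - 3*x^5*y*z^2 - x^3*y^5 - 2*x^3*y^3*z^2 - x^3*y*z^4 + x^6*z - 6*x^4*y^2*z + x^4*z^3 + 7*x^5*y + 7*x^3*y^3 + 8*x^3*y*z^2 - 5*x^4*z + x^2*y^2*z - x^2*z^3 - 14*x^3*y - 2*x*y^3 - 2*x*y*z^2 + 5*x^2*z + 7*x*y - z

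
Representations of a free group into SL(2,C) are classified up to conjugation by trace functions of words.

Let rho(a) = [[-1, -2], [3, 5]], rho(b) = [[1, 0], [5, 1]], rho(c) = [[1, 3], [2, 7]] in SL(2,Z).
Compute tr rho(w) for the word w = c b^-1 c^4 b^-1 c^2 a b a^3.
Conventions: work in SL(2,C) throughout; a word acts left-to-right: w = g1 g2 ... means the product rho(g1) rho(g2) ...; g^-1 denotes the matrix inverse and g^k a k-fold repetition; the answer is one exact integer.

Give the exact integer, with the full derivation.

-797209753

rho(c) = [[1, 3], [2, 7]]
... * rho(b^-1) = [[1, 0], [-5, 1]]  ->  [[-14, 3], [-33, 7]]
... * rho(c) = [[1, 3], [2, 7]]  ->  [[-8, -21], [-19, -50]]
... * rho(c) = [[1, 3], [2, 7]]  ->  [[-50, -171], [-119, -407]]
... * rho(c) = [[1, 3], [2, 7]]  ->  [[-392, -1347], [-933, -3206]]
... * rho(c) = [[1, 3], [2, 7]]  ->  [[-3086, -10605], [-7345, -25241]]
... * rho(b^-1) = [[1, 0], [-5, 1]]  ->  [[49939, -10605], [118860, -25241]]
... * rho(c) = [[1, 3], [2, 7]]  ->  [[28729, 75582], [68378, 179893]]
... * rho(c) = [[1, 3], [2, 7]]  ->  [[179893, 615261], [428164, 1464385]]
... * rho(a) = [[-1, -2], [3, 5]]  ->  [[1665890, 2716519], [3964991, 6465597]]
... * rho(b) = [[1, 0], [5, 1]]  ->  [[15248485, 2716519], [36292976, 6465597]]
... * rho(a) = [[-1, -2], [3, 5]]  ->  [[-7098928, -16914375], [-16896185, -40257967]]
... * rho(a) = [[-1, -2], [3, 5]]  ->  [[-43644197, -70374019], [-103877716, -167497465]]
... * rho(a) = [[-1, -2], [3, 5]]  ->  [[-167477860, -264581701], [-398614679, -629731893]]
tr = -167477860 + -629731893 = -797209753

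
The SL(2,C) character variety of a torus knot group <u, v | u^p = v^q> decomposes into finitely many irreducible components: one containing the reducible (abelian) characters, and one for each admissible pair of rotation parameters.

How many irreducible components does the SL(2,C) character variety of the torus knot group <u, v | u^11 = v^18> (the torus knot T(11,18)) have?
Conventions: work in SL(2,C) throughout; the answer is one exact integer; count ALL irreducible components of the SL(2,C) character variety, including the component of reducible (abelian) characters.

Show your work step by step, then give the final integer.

86

Gamma = < u, v | u^11 = v^18 > (torus knot T(11,18)); the central element u^11 = v^18 acts as +I or -I in any irreducible SL(2,C) representation.
On an irreducible component, tr(u) is locked at 2*cos(pi*alpha/11) for some alpha in 1..10, and tr(v) at 2*cos(pi*beta/18) for some beta in 1..17.
u^11 = (-1)^alpha I and v^18 = (-1)^beta I must agree, so alpha and beta have equal parity.
count pairs: odd alpha (5 choices) x odd beta (9), plus even alpha (5) x even beta (8): 5*9 + 5*8 = 85.
components with irreducible characters: 85; plus the single component of reducible (abelian) characters: total 86.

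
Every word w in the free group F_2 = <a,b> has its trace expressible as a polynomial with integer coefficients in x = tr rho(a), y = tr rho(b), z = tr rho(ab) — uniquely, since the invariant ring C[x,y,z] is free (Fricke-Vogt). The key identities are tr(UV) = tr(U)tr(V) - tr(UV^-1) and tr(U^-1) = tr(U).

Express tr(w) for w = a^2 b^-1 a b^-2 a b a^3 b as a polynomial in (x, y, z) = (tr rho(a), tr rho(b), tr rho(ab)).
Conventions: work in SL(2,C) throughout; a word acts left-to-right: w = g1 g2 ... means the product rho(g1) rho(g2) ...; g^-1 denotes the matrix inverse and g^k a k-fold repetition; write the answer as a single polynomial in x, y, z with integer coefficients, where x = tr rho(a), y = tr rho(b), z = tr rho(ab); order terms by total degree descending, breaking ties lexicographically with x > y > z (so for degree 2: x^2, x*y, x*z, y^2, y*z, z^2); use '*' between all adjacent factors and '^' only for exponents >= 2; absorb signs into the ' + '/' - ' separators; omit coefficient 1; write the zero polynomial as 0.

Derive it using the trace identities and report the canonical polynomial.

x^5*y^3*z^2 - 2*x^4*y^4*z - 2*x^4*y^2*z^3 - x^5*y*z^2 + x^3*y^5 + 2*x^3*y^3*z^2 + x^3*y*z^4 + 3*x^4*y^2*z + x^4*z^3 + x^2*y^2*z^3 - 2*x^3*y^3 - 2*x^3*y*z^2 - x*y^3*z^2 - x*y*z^4 + x^2*y^2*z - x^2*z^3 - 2*x*y^3 + 2*x*y*z^2 - 2*x^2*z + 4*x*y + z

trace(b a b a) = trace(a b) trace(a b) - trace(1)   [split at a repeated a] = z^2 - 2
trace(b a b) = trace(b) trace(a b) - trace(a)   [square of b] = y*z - x
trace(b a^2 b a) = trace(a) trace(b a b a) - trace(b a b)   [square of a] = x*z^2 - y*z - x
trace(a^2 b) = trace(a) trace(b a) - trace(b)   [square of a] = x*z - y
trace(a^2) = trace(a) trace(a) - trace(1)   [square of a] = x^2 - 2
trace(b a^2 b) = trace(b) trace(a^2 b) - trace(a^2)   [square of b] = x*y*z - x^2 - y^2 + 2
trace(a b a^2 b a) = trace(a) trace(b a^2 b a) - trace(b a^2 b)   [square of a] = x^2*z^2 - 2*x*y*z + y^2 - 2
trace(b a^3 b a^2) = trace(a) trace(a b a^2 b a) - trace(a b a^2 b)   [square of a] = x^3*z^2 - 2*x^2*y*z + x*y^2 - x*z^2 + y*z - x
trace(b a^3 b a) = trace(a) trace(a b a b a) - trace(a b a b)   [square of a] = x^2*z^2 - x*y*z - x^2 - z^2 + 2
trace(b a^3 b a^3) = trace(a) trace(b a^3 b a^2) - trace(b a^3 b a)   [square of a] = x^4*z^2 - 2*x^3*y*z + x^2*y^2 - 2*x^2*z^2 + 2*x*y*z + z^2 - 2
trace(a b a^3 b a^3) = trace(a) trace(b a^3 b a^3) - trace(b a^3 b a^2)   [square of a] = x^5*z^2 - 2*x^4*y*z + x^3*y^2 - 3*x^3*z^2 + 4*x^2*y*z - x*y^2 + 2*x*z^2 - y*z - x
trace(b a b a b a) = trace(a b a b) trace(a b) - trace(b a)   [split at a repeated a] = z^3 - 3*z
trace(b a b a b) = trace(b) trace(a b a b) - trace(a b a)   [square of b] = y*z^2 - x*z - y
trace(a b a b a b a) = trace(a) trace(b a b a b a) - trace(b a b a b)   [square of a] = x*z^3 - y*z^2 - 2*x*z + y
trace(b a^3 b a b a) = trace(a) trace(a b a b a b a) - trace(a b a b a b)   [square of a] = x^2*z^3 - x*y*z^2 - 2*x^2*z - z^3 + x*y + 3*z
trace(b a b^2) = trace(b) trace(a b^2) - trace(a b)   [square of b] = y^2*z - x*y - z
trace(a b a b^2 a) = trace(a) trace(b a b^2 a) - trace(b a b^2)   [square of a] = x*y*z^2 - x^2*z - y^2*z + z
trace(b a^3 b a b) = trace(a) trace(a b a b^2 a) - trace(a b a b^2)   [square of a] = x^2*y*z^2 - x^3*z - x*y^2*z - y*z^2 + 2*x*z + y
trace(b a^3 b a b a^2) = trace(a) trace(b a^3 b a b a) - trace(b a^3 b a b)   [square of a] = x^3*z^3 - 2*x^2*y*z^2 - x^3*z + x*y^2*z - x*z^3 + x^2*y + y*z^2 + x*z - y
trace(a b a^3 b a^3 b) = trace(a) trace(b a^3 b a b a^2) - trace(b a^3 b a b a)   [square of a] = x^4*z^3 - 2*x^3*y*z^2 - x^4*z + x^2*y^2*z - 2*x^2*z^3 + x^3*y + 2*x*y*z^2 + 3*x^2*z + z^3 - 2*x*y - 3*z
trace(a b^-1 a b a^3 b a^2) = trace(a b a^3 b a^3) trace(b) - trace(a b a^3 b a^3 b)   [inverse elimination on b] = x^5*y*z^2 - 2*x^4*y^2*z - x^4*z^3 + x^3*y^3 - x^3*y*z^2 + x^4*z + 3*x^2*y^2*z + 2*x^2*z^3 - x^3*y - x*y^3 - 3*x^2*z - y^2*z - z^3 + x*y + 3*z
trace(a b a^2) = trace(a) trace(a b a) - trace(a b)   [square of a] = x^2*z - x*y - z
trace(b^2 a b a^2) = trace(b) trace(a b a^2 b) - trace(a b a^2)   [square of b] = x*y*z^2 - x^2*z - y^2*z + z
trace(b a b a^3 b) = trace(a) trace(b^2 a b a^2) - trace(b^2 a b a)   [square of a] = x^2*y*z^2 - x^3*z - x*y^2*z - y*z^2 + 2*x*z + y
trace(b a^3 b a^2 b a) = trace(a) trace(b a b a^3 b a) - trace(b a b a^3 b)   [square of a] = x^3*z^3 - 2*x^2*y*z^2 - x^3*z + x*y^2*z - x*z^3 + x^2*y + y*z^2 + x*z - y
trace(a^3) = trace(a) trace(a^2) - trace(a)   [square of a] = x^3 - 3*x
trace(a^3 b^2) = trace(b) trace(a^3 b) - trace(a^3)   [square of b] = x^2*y*z - x^3 - x*y^2 - y*z + 3*x
trace(b^2 a^3 b) = trace(b) trace(a^3 b^2) - trace(a^3 b)   [square of b] = x^2*y^2*z - x^3*y - x*y^3 - x^2*z - y^2*z + 4*x*y + z
trace(b a^3 b a^2 b) = trace(a) trace(b^2 a^3 b a) - trace(b^2 a^3 b)   [square of a] = x^3*y*z^2 - x^4*z - 2*x^2*y^2*z + x^3*y + x*y^3 - x*y*z^2 + 3*x^2*z + y^2*z - 3*x*y - z
trace(a b a^3 b a^2 b a) = trace(a) trace(b a^3 b a^2 b a) - trace(b a^3 b a^2 b)   [square of a] = x^4*z^3 - 3*x^3*y*z^2 + 3*x^2*y^2*z - x^2*z^3 - x*y^3 + 2*x*y*z^2 - 2*x^2*z - y^2*z + 2*x*y + z
trace(b a b a b a b a) = trace(b a b a) trace(b a b a) - trace(1)   [split at a repeated b] = z^4 - 4*z^2 + 2
trace(b a b a b a b) = trace(b) trace(a b a b a b) - trace(a b a b a)   [square of b] = y*z^3 - x*z^2 - 2*y*z + x
trace(b a b a b a b a^2) = trace(a) trace(b a b a b a b a) - trace(b a b a b a b)   [square of a] = x*z^4 - y*z^3 - 3*x*z^2 + 2*y*z + x
trace(b a b a b a^3 b a) = trace(a) trace(b a b a b a b a^2) - trace(b a b a b a b a)   [square of a] = x^2*z^4 - x*y*z^3 - 3*x^2*z^2 - z^4 + 2*x*y*z + x^2 + 4*z^2 - 2
trace(b^2 a b a b a^2) = trace(b) trace(a b a b a^2 b) - trace(a b a b a^2)   [square of b] = x*y*z^3 - x^2*z^2 - y^2*z^2 - x*y*z + x^2 + y^2 + z^2 - 2
trace(b a b a b a^3 b) = trace(a) trace(b^2 a b a b a^2) - trace(b^2 a b a b a)   [square of a] = x^2*y*z^3 - x^3*z^2 - x*y^2*z^2 - x^2*y*z - y*z^3 + x^3 + x*y^2 + 2*x*z^2 + 2*y*z - 3*x
trace(a b a^3 b a^2 b a b) = trace(a) trace(b a b a b a^3 b a) - trace(b a b a b a^3 b)   [square of a] = x^3*z^4 - 2*x^2*y*z^3 - 2*x^3*z^2 + x*y^2*z^2 - x*z^4 + 3*x^2*y*z + y*z^3 - x*y^2 + 2*x*z^2 - 2*y*z + x
trace(a b^-1 a b a^3 b a^2 b) = trace(a b a^3 b a^2 b a) trace(b) - trace(a b a^3 b a^2 b a b)   [inverse elimination on b] = x^4*y*z^3 - 3*x^3*y^2*z^2 - x^3*z^4 + 3*x^2*y^3*z + x^2*y*z^3 + 2*x^3*z^2 - x*y^4 + x*y^2*z^2 + x*z^4 - 5*x^2*y*z - y^3*z - y*z^3 + 3*x*y^2 - 2*x*z^2 + 3*y*z - x
trace(a b a^3 b a^2 b^-1 a b^-1) = trace(a b^-1 a b a^3 b a^2) trace(b) - trace(a b^-1 a b a^3 b a^2 b)   [inverse elimination on b] = x^5*y^2*z^2 - 2*x^4*y^3*z - 2*x^4*y*z^3 + x^3*y^4 + 2*x^3*y^2*z^2 + x^3*z^4 + x^4*y*z + x^2*y*z^3 - x^3*y^2 - 2*x^3*z^2 - x*y^2*z^2 - x*z^4 + 2*x^2*y*z - 2*x*y^2 + 2*x*z^2 + x
trace(a b a^3 b a^2 b^-1 a) = trace(a^2 b a^3 b a^2) trace(b) - trace(a^2 b a^3 b a^2 b)   [inverse elimination on b] = x^5*y*z^2 - 2*x^4*y^2*z - x^4*z^3 + x^3*y^3 + x^2*y^2*z + x^2*z^3 + 2*x^2*z - 3*x*y - z
trace(a^2 b^-1 a b^-2 a b a^3 b) = trace(a b a^3 b a^2 b^-1 a b^-1) trace(b) - trace(a b a^3 b a^2 b^-1 a)   [inverse elimination on b] = x^5*y^3*z^2 - 2*x^4*y^4*z - 2*x^4*y^2*z^3 - x^5*y*z^2 + x^3*y^5 + 2*x^3*y^3*z^2 + x^3*y*z^4 + 3*x^4*y^2*z + x^4*z^3 + x^2*y^2*z^3 - 2*x^3*y^3 - 2*x^3*y*z^2 - x*y^3*z^2 - x*y*z^4 + x^2*y^2*z - x^2*z^3 - 2*x*y^3 + 2*x*y*z^2 - 2*x^2*z + 4*x*y + z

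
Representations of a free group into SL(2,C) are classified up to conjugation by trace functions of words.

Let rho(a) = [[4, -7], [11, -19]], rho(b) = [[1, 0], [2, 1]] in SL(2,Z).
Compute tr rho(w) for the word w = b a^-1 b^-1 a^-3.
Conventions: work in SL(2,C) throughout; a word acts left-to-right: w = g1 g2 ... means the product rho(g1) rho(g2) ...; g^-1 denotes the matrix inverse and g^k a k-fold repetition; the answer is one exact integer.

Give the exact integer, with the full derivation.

5823

rho(b) = [[1, 0], [2, 1]]
... * rho(a^-1) = [[-19, 7], [-11, 4]]  ->  [[-19, 7], [-49, 18]]
... * rho(b^-1) = [[1, 0], [-2, 1]]  ->  [[-33, 7], [-85, 18]]
... * rho(a^-1) = [[-19, 7], [-11, 4]]  ->  [[550, -203], [1417, -523]]
... * rho(a^-1) = [[-19, 7], [-11, 4]]  ->  [[-8217, 3038], [-21170, 7827]]
... * rho(a^-1) = [[-19, 7], [-11, 4]]  ->  [[122705, -45367], [316133, -116882]]
tr = 122705 + -116882 = 5823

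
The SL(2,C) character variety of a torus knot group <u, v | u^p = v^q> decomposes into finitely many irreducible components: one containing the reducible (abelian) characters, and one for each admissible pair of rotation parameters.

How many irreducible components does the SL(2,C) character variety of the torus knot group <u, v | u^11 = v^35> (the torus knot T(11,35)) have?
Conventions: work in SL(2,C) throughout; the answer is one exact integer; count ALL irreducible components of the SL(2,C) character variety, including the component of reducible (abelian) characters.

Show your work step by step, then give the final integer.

For T(11,35): irreducibility forces the central element u^11 = v^35 to one of +I, -I.
This locks tr(u) to 2*cos(pi*alpha/11), alpha in 1..10, and tr(v) to 2*cos(pi*beta/35), beta in 1..34, on each component of irreducible characters.
u^11 = (-1)^alpha I and v^35 = (-1)^beta I must agree, so alpha and beta have equal parity.
count pairs: odd alpha (5 choices) x odd beta (17), plus even alpha (5) x even beta (17): 5*17 + 5*17 = 170.
components with irreducible characters: 170; plus the single component of reducible (abelian) characters: total 171.

171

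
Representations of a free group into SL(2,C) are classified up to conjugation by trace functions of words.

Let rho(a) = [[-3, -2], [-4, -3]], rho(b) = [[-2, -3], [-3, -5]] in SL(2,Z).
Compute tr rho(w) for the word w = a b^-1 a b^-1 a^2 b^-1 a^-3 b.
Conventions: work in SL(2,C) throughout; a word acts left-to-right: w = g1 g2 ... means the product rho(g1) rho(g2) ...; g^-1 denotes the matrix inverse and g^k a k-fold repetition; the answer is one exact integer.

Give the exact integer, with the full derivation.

rho(a) = [[-3, -2], [-4, -3]]
... * rho(b^-1) = [[-5, 3], [3, -2]]  ->  [[9, -5], [11, -6]]
... * rho(a) = [[-3, -2], [-4, -3]]  ->  [[-7, -3], [-9, -4]]
... * rho(b^-1) = [[-5, 3], [3, -2]]  ->  [[26, -15], [33, -19]]
... * rho(a) = [[-3, -2], [-4, -3]]  ->  [[-18, -7], [-23, -9]]
... * rho(a) = [[-3, -2], [-4, -3]]  ->  [[82, 57], [105, 73]]
... * rho(b^-1) = [[-5, 3], [3, -2]]  ->  [[-239, 132], [-306, 169]]
... * rho(a^-1) = [[-3, 2], [4, -3]]  ->  [[1245, -874], [1594, -1119]]
... * rho(a^-1) = [[-3, 2], [4, -3]]  ->  [[-7231, 5112], [-9258, 6545]]
... * rho(a^-1) = [[-3, 2], [4, -3]]  ->  [[42141, -29798], [53954, -38151]]
... * rho(b) = [[-2, -3], [-3, -5]]  ->  [[5112, 22567], [6545, 28893]]
tr = 5112 + 28893 = 34005

34005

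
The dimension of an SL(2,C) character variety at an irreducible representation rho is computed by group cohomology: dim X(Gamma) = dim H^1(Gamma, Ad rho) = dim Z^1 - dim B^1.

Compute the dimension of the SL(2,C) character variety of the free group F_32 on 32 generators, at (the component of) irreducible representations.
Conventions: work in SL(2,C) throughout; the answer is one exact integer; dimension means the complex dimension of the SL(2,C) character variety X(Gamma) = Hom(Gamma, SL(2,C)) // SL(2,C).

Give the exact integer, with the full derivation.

93

Here Gamma is free of rank 32 — no relator constrains a cocycle.
So Z^1 = (sl_2)^32 in full: dim Z^1 = 96.
At an irreducible rho the centralizer of the image in sl_2 is 0, so the coboundary map sl_2 -> Z^1 is injective: dim B^1 = 3.
dim X = dim H^1 = dim Z^1 - dim B^1 = 96 - 3 = 93.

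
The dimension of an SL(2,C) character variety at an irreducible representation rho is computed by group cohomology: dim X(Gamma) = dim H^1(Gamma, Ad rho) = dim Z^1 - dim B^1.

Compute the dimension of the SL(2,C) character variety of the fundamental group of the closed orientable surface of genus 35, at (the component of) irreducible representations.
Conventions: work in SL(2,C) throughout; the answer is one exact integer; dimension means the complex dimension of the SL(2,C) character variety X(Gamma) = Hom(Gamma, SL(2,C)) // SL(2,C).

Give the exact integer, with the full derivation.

Gamma = pi_1(Sigma_35) = < a_1, b_1, ..., a_35, b_35 | prod [a_i, b_i] > has 2g = 70 generators and 1 relator.
A cocycle assigns one sl_2 vector per generator subject to the relator condition d_2(z) = 0: dim of the unconstrained space is 3*2g = 210.
At an irreducible rho, H^2 = coker(d_2) vanishes (Poincare duality: H^2 is dual to H^0 = invariants = 0), so d_2 is surjective onto sl_2 and dim Z^1 = 210 - 3 = 207.
dim B^1 = 3 (coboundaries, injective at irreducible rho).
dim X = dim H^1 = 207 - 3 = 204.

204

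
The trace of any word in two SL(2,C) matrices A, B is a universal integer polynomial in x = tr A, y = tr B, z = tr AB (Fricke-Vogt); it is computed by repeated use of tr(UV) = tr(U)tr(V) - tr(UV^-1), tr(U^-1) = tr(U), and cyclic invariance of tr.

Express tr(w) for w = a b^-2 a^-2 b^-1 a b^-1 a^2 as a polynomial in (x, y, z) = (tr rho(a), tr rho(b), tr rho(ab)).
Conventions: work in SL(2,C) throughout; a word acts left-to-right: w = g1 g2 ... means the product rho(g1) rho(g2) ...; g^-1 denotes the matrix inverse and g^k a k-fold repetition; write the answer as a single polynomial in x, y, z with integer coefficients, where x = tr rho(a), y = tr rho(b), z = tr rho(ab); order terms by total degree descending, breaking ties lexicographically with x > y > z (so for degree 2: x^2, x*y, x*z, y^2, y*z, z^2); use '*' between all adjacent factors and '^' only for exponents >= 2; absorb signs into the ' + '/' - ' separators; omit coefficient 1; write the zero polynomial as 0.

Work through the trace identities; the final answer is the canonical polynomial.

x^5*y^3*z - x^6*y^2 - x^4*y^4 - 2*x^4*y^2*z^2 + x^5*y*z + x^3*y*z^3 + 5*x^4*y^2 + 2*x^2*y^4 + 2*x^2*y^2*z^2 - 5*x^3*y*z - 3*x*y^3*z - x*y*z^3 - 6*x^2*y^2 + y^2*z^2 + 7*x*y*z - y^2 - z^2 + 2

tr(a^2) = tr(a) tr(a) - tr(1)  (reduce the a square) = x^2 - 2
tr(a^3) = tr(a) tr(a^2) - tr(a)  (reduce the a square) = x^3 - 3*x
tr(b a^2) = tr(a) tr(b a) - tr(b)  (reduce the a square) = x*z - y
tr(a^3 b) = tr(a) tr(b a^2) - tr(b a)  (reduce the a square) = x^2*z - x*y - z
tr(a^3 b^-1) = tr(a^3) tr(b) - tr(a^3 b)  (eliminate b^-1) = x^3*y - x^2*z - 2*x*y + z
tr(a^3 b^-2) = tr(a^3 b^-1) tr(b) - tr(a^3)  (eliminate b^-1) = x^3*y^2 - x^2*y*z - x^3 - 2*x*y^2 + y*z + 3*x
tr(b^-1 a^3 b^-2) = tr(a^3 b^-2) tr(b) - tr(a^3 b^-1)  (eliminate b^-1) = x^3*y^3 - x^2*y^2*z - 2*x^3*y - 2*x*y^3 + x^2*z + y^2*z + 5*x*y - z
tr(a^4) = tr(a) tr(a^3) - tr(a^2)  (reduce the a square) = x^4 - 4*x^2 + 2
tr(a^4 b) = tr(a) tr(a b a^2) - tr(a b a)  (reduce the a square) = x^3*z - x^2*y - 2*x*z + y
tr(a^3 b^-1 a) = tr(a^4) tr(b) - tr(a^4 b)  (eliminate b^-1) = x^4*y - x^3*z - 3*x^2*y + 2*x*z + y
tr(b a b a) = tr(b a) tr(b a) - tr(1)  (split on b) = z^2 - 2
tr(b a b) = tr(b) tr(a b) - tr(a)  (reduce the b square) = y*z - x
tr(a b a b a) = tr(a) tr(b a b a) - tr(b a b)  (reduce the a square) = x*z^2 - y*z - x
tr(a b a^3 b) = tr(a) tr(a b a b a) - tr(a b a b)  (reduce the a square) = x^2*z^2 - x*y*z - x^2 - z^2 + 2
tr(a^3 b^-1 a b) = tr(a b a^3) tr(b) - tr(a b a^3 b)  (eliminate b^-1) = x^3*y*z - x^2*y^2 - x^2*z^2 - x*y*z + x^2 + y^2 + z^2 - 2
tr(a b^-1 a^3 b^-1) = tr(a^3 b^-1 a) tr(b) - tr(a^3 b^-1 a b)  (eliminate b^-1) = x^4*y^2 - 2*x^3*y*z - 2*x^2*y^2 + x^2*z^2 + 3*x*y*z - x^2 - z^2 + 2
tr(b^-1 a^3 b^-2 a) = tr(a b^-1 a^3 b^-1) tr(b) - tr(a b^-1 a^3)  (eliminate b^-1) = x^4*y^3 - 2*x^3*y^2*z - x^4*y - 2*x^2*y^3 + x^2*y*z^2 + x^3*z + 3*x*y^2*z + 2*x^2*y - y*z^2 - 2*x*z + y
tr(b^-1 a^3 b^-2 a^-1) = tr(b^-1 a^3 b^-2) tr(a) - tr(b^-1 a^3 b^-2 a)  (eliminate a^-1) = x^3*y^2*z - x^4*y - x^2*y*z^2 - 2*x*y^2*z + 3*x^2*y + y*z^2 + x*z - y
tr(a b a^4) = tr(a) tr(a^2 b a^2) - tr(a^2 b a)  (reduce the a square) = x^4*z - x^3*y - 3*x^2*z + 2*x*y + z
tr(a b a^4 b) = tr(a) tr(a^2 b a b a) - tr(a^2 b a b)  (reduce the a square) = x^3*z^2 - x^2*y*z - x^3 - 2*x*z^2 + y*z + 3*x
tr(b a^4 b^-1 a) = tr(a b a^4) tr(b) - tr(a b a^4 b)  (eliminate b^-1) = x^4*y*z - x^3*y^2 - x^3*z^2 - 2*x^2*y*z + x^3 + 2*x*y^2 + 2*x*z^2 - 3*x
tr(b^-1 a^-1 b a^4) = tr(b a^4 b^-1) tr(a) - tr(b a^4 b^-1 a)  (eliminate a^-1) = -x^4*y*z + x^5 + x^3*y^2 + x^3*z^2 + 2*x^2*y*z - 5*x^3 - 2*x*y^2 - 2*x*z^2 + 5*x
tr(a^3 b^-2 a^-1 b a) = tr(b^-1 a^-1 b a^4) tr(b) - tr(b^-1 a^-1 b a^4 b)  (eliminate b^-1) = -x^4*y^2*z + x^5*y + x^3*y^3 + x^3*y*z^2 + 2*x^2*y^2*z - 5*x^3*y - 2*x*y^3 - 2*x*y*z^2 - x^2*z + 6*x*y + z
tr(b a b a b a) = tr(a b a b) tr(a b) - tr(b a)  (split on a) = z^3 - 3*z
tr(b a b a b) = tr(b) tr(a b a b) - tr(a b a)  (reduce the b square) = y*z^2 - x*z - y
tr(b a b a b a^2) = tr(a) tr(b a b a b a) - tr(b a b a b)  (reduce the a square) = x*z^3 - y*z^2 - 2*x*z + y
tr(a b a b a^3 b) = tr(a) tr(b a b a b a^2) - tr(b a b a b a)  (reduce the a square) = x^2*z^3 - x*y*z^2 - 2*x^2*z - z^3 + x*y + 3*z
tr(a b a b a^3 b^-1) = tr(a b a b a^3) tr(b) - tr(a b a b a^3 b)  (eliminate b^-1) = x^3*y*z^2 - x^2*y^2*z - x^2*z^3 - x^3*y - x*y*z^2 + 2*x^2*z + y^2*z + z^3 + 2*x*y - 3*z
tr(b a b a^3 b^-2 a) = tr(a b a b a^3 b^-1) tr(b) - tr(a b a b a^3)  (eliminate b^-1) = x^3*y^2*z^2 - x^2*y^3*z - x^2*y*z^3 - x^3*y^2 - x^3*z^2 - x*y^2*z^2 + 3*x^2*y*z + y^3*z + y*z^3 + x^3 + 2*x*y^2 + 2*x*z^2 - 4*y*z - 3*x
tr(a^3 b^-2 a^-1 b a b) = tr(b a b a^3 b^-2) tr(a) - tr(b a b a^3 b^-2 a)  (eliminate a^-1) = -x^3*y^2*z^2 + x^4*y*z + x^2*y^3*z + x^2*y*z^3 + x*y^2*z^2 - 4*x^2*y*z - y^3*z - y*z^3 - x*y^2 - x*z^2 + 4*y*z + x
tr(a^-1 b a b^-1 a^3 b^-2) = tr(a^3 b^-2 a^-1 b a) tr(b) - tr(a^3 b^-2 a^-1 b a b)  (eliminate b^-1) = -x^4*y^3*z + x^5*y^2 + x^3*y^4 + 2*x^3*y^2*z^2 - x^4*y*z + x^2*y^3*z - x^2*y*z^3 - 5*x^3*y^2 - 2*x*y^4 - 3*x*y^2*z^2 + 3*x^2*y*z + y^3*z + y*z^3 + 7*x*y^2 + x*z^2 - 3*y*z - x
tr(a b^-1 a^3 b^-2 a^-2 b) = tr(a^-1 b a b^-1 a^3 b^-2) tr(a) - tr(a^-1 b a b^-1 a^3 b^-2 a)  (eliminate a^-1) = -x^5*y^3*z + x^6*y^2 + x^4*y^4 + 2*x^4*y^2*z^2 - x^5*y*z + x^3*y^3*z - x^3*y*z^3 - 6*x^4*y^2 - 2*x^2*y^4 - 3*x^2*y^2*z^2 + 5*x^3*y*z + x*y^3*z + x*y*z^3 + 9*x^2*y^2 - 6*x*y*z + z^2 - 2
tr(a b^-2 a^-2 b^-1 a b^-1 a^2) = tr(a b^-1 a^3 b^-2 a^-2) tr(b) - tr(a b^-1 a^3 b^-2 a^-2 b)  (eliminate b^-1) = x^5*y^3*z - x^6*y^2 - x^4*y^4 - 2*x^4*y^2*z^2 + x^5*y*z + x^3*y*z^3 + 5*x^4*y^2 + 2*x^2*y^4 + 2*x^2*y^2*z^2 - 5*x^3*y*z - 3*x*y^3*z - x*y*z^3 - 6*x^2*y^2 + y^2*z^2 + 7*x*y*z - y^2 - z^2 + 2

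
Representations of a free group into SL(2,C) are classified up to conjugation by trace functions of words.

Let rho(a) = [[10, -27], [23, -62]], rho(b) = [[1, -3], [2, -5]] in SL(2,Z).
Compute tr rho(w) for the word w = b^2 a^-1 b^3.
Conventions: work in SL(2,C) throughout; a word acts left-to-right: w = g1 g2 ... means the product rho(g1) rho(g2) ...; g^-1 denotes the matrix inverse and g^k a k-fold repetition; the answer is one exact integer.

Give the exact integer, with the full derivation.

rho(b) = [[1, -3], [2, -5]]
... * rho(b) = [[1, -3], [2, -5]]  ->  [[-5, 12], [-8, 19]]
... * rho(a^-1) = [[-62, 27], [-23, 10]]  ->  [[34, -15], [59, -26]]
... * rho(b) = [[1, -3], [2, -5]]  ->  [[4, -27], [7, -47]]
... * rho(b) = [[1, -3], [2, -5]]  ->  [[-50, 123], [-87, 214]]
... * rho(b) = [[1, -3], [2, -5]]  ->  [[196, -465], [341, -809]]
tr = 196 + -809 = -613

-613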